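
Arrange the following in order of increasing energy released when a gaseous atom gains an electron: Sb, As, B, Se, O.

B is in period 2, group 13; O is in period 2, group 16; As is in period 4, group 15; Se is in period 4, group 16; Sb is in period 5, group 15.
Adding an electron releases more energy for atoms nearer the top right (short of the noble gases).
Neither a single period nor a single group — weigh both effects.
As > B: the two effects oppose for this pair; the across-period effect wins (78 vs 27 kJ/mol).
Sb > As: this pair runs against the simple trend — see the exception note.
O > Sb: both effects reinforce here, so O is clearly the higher of the two.
Se > O: this pair runs against the simple trend — see the exception note.
Note the exception: Sb has a higher electron affinity than As, contrary to the simple trend — both are half-filled np³, but the pairing/repulsion penalty for the added electron shrinks as the p orbitals become larger and more diffuse down the group, and for Sb that outweighs the weaker nuclear attraction.
Note the exception: Se has a higher electron affinity than O, contrary to the simple trend — O's compact 2p subshell gives strong electron–electron repulsion on the added electron.
For reference (kJ/mol): B 27, O 141, As 78, Se 195, Sb 103.
So from lowest to highest: B < As < Sb < O < Se.

B, As, Sb, O, Se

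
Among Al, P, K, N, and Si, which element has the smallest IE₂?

The second ionization energy removes an electron from the +1 ion. For each element: Al⁺ still has 2 valence electrons; P⁺ still has 4 valence electrons; K⁺ is the bare [Ar] core; N⁺ still has 4 valence electrons; Si⁺ still has 3 valence electrons.
Core electrons are held far more tightly than valence electrons, so K tops the IE_2 order.
Valence configurations: Al⁺ [Ne]3s², P⁺ [Ne]3s²3p², N⁺ [He]2s²2p², Si⁺ [Ne]3s²3p¹.
Si⁺ loses a lone 3p electron whereas Al⁺ must break into a filled 3s² pair, so IE_2(Al) > IE_2(Si) even though Si has the higher nuclear charge.
Approximate IE_2 values (kJ/mol): Al 1817, P 1907, K 3052, N 2856, Si 1577.
Overall IE_2 order: Si < Al < P < N < K.

Si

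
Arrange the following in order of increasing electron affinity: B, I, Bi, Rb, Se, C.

B < Rb < Bi < C < Se < I

B is in period 2, group 13; C is in period 2, group 14; Se is in period 4, group 16; Rb is in period 5, group 1; I is in period 5, group 17; Bi is in period 6, group 15.
Atoms with high Z_eff and room in the valence shell (especially the halogens) have the most exothermic electron affinities.
Neither a single period nor a single group — weigh both effects.
Rb > B: this pair runs against the simple trend — see the exception note.
Bi > Rb: the two effects oppose for this pair; the across-period effect wins (91 vs 47 kJ/mol).
C > Bi: period and group pull opposite ways; the down-group shift dominates (122 vs 91 kJ/mol).
Se > C: period and group pull opposite ways; the across-period shift dominates (195 vs 122 kJ/mol).
I > Se: period and group pull opposite ways; the across-period shift dominates (295 vs 195 kJ/mol).
Note the exception: Rb has a higher electron affinity than B, contrary to the simple trend — B's ns²np¹ configuration gives only a small electron affinity — the sparsely filled np subshell binds an added electron weakly.
Approximate values (kJ/mol): B 27, C 122, Se 195, Rb 47, I 295, Bi 91.
So from lowest to highest: B < Rb < Bi < C < Se < I.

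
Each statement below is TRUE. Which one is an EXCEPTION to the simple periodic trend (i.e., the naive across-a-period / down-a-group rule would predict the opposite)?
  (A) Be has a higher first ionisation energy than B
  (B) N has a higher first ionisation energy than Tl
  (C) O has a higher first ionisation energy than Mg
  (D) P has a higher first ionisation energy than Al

The general trend: first ionisation energy increases across a period and decreases down a group.
(A) Be (period 2, group 2) vs B (period 2, group 13): the stated order contradicts the simple trend.
(B) N (period 2, group 15) vs Tl (period 6, group 13): the stated order agrees with the simple trend.
(C) O (period 2, group 16) vs Mg (period 3, group 2): the stated order agrees with the simple trend.
(D) P (period 3, group 15) vs Al (period 3, group 13): the stated order agrees with the simple trend.
The exception is (A): removing B's lone 2p electron is easier than breaking Be's filled 2s².

(A)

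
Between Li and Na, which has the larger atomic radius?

Na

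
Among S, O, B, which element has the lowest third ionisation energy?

S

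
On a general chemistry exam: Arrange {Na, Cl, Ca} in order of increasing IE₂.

Ca < Cl < Na

The second ionization energy removes an electron from the +1 ion. For each element: Na⁺ is the bare [Ne] core; Cl⁺ still has 6 valence electrons; Ca⁺ still has 1 valence electron.
Core electrons are held far more tightly than valence electrons, so Na tops the IE_2 order.
Valence configurations: Cl⁺ [Ne]3s²3p⁴, Ca⁺ [Ar]4s¹.
Tabulated IE_2 (kJ/mol): Na 4562, Cl 2298, Ca 1145.
So the second ionization energies run Ca < Cl < Na.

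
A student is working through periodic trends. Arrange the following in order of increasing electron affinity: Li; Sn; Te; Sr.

Sr < Li < Sn < Te

Li is in period 2, group 1; Sr is in period 5, group 2; Sn is in period 5, group 14; Te is in period 5, group 16.
Electron affinity generally becomes more exothermic across a period toward the halogens and less exothermic down a group.
These span different periods and groups, so the two trends combine.
Li > Sr: the two effects oppose for this pair; the down-group effect wins (60 vs 5 kJ/mol).
Sn > Li: period and group pull opposite ways; the across-period shift dominates (107 vs 60 kJ/mol).
Te > Sn: both are in period 5; the period trend gives Te the larger value.
For reference (kJ/mol): Li 60, Sr 5, Sn 107, Te 190.
So from lowest to highest: Sr < Li < Sn < Te.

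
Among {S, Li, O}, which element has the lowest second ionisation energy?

IE_2 is the cost of taking one more electron from the +1 cation: S⁺ still has 5 valence electrons; Li⁺ is the bare [He] core; O⁺ still has 5 valence electrons.
Pulling an electron out of a noble-gas core costs far more than removing a remaining valence electron, so Li sits at the high end of IE_2.
Valence configurations: S⁺ [Ne]3s²3p³, O⁺ [He]2s²2p³.
Tabulated IE_2 (kJ/mol): S 2252, Li 7298, O 3388.
Overall IE_2 order: S < O < Li.

S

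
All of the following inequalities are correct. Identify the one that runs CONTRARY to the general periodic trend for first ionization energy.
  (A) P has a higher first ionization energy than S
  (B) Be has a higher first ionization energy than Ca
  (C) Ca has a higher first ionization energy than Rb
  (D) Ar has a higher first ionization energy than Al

(A)

The general trend: first ionization energy increases across a period and decreases down a group.
(A) P (period 3, group 15) vs S (period 3, group 16): the stated order contradicts the simple trend.
(B) Be (period 2, group 2) vs Ca (period 4, group 2): the stated order agrees with the simple trend.
(C) Ca (period 4, group 2) vs Rb (period 5, group 1): the stated order agrees with the simple trend.
(D) Ar (period 3, group 18) vs Al (period 3, group 13): the stated order agrees with the simple trend.
The exception is (A): S (3p⁴) ionizes more easily than half-filled P (3p³) because the paired 3p electron in S is pushed out by e⁻–e⁻ repulsion.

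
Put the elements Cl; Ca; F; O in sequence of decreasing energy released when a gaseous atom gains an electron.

O is in period 2, group 16; F is in period 2, group 17; Cl is in period 3, group 17; Ca is in period 4, group 2.
Electron affinity generally becomes more exothermic across a period toward the halogens and less exothermic down a group.
These span different periods and groups, so the two trends combine.
O > Ca: relative to Ca, both the across-period and down-group shifts push O's electron affinity up.
F > O: both are in period 2; the period trend gives F the larger value.
Cl > F: this pair runs against the simple trend — see the exception note.
Note the exception: Cl has a higher electron affinity than F, contrary to the simple trend — F's small 2p subshell makes the incoming electron feel strong e⁻–e⁻ repulsion, so Cl actually releases more energy on gaining an electron.
For reference (kJ/mol): O 141, F 328, Cl 349, Ca 2.
So from highest to lowest: Cl > F > O > Ca.

Cl > F > O > Ca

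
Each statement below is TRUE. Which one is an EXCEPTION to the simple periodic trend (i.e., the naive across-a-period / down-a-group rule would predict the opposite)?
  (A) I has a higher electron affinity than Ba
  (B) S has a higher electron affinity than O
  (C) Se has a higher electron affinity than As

(B)

The general trend: electron affinity increases across a period and decreases down a group.
(A) I (period 5, group 17) vs Ba (period 6, group 2): the stated order agrees with the simple trend.
(B) S (period 3, group 16) vs O (period 2, group 16): the stated order contradicts the simple trend.
(C) Se (period 4, group 16) vs As (period 4, group 15): the stated order agrees with the simple trend.
The exception is (B): the compact 2p subshell of O repels the added electron more than S's larger 3p does.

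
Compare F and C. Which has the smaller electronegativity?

C

C is in period 2, group 14; F is in period 2, group 17.
Smaller atoms with higher effective nuclear charge are more electronegative.
All lie in period 2, so electronegativity increases left to right.
So C has the smaller electronegativity (C < F).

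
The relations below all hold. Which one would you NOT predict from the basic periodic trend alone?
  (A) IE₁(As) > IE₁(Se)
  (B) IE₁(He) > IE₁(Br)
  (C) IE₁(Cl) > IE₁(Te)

The general trend: first ionisation energy increases across a period and decreases down a group.
(A) As (period 4, group 15) vs Se (period 4, group 16): the stated order contradicts the simple trend.
(B) He (period 1, group 18) vs Br (period 4, group 17): the stated order agrees with the simple trend.
(C) Cl (period 3, group 17) vs Te (period 5, group 16): the stated order agrees with the simple trend.
The exception is (A): Se (4p⁴) ionizes more easily than half-filled As (4p³).

(A)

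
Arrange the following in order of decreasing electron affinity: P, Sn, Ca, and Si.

Si is in period 3, group 14; P is in period 3, group 15; Ca is in period 4, group 2; Sn is in period 5, group 14.
EA tends to increase across a period and decrease down a group, though the pattern is less regular than for IE or radius.
Neither a single period nor a single group — weigh both effects.
P > Ca: relative to Ca, both the across-period and down-group shifts push P's electron affinity up.
Sn > P: this pair runs against the simple trend — see the exception note.
Si > Sn: they share group 14; the group trend gives Si the larger value.
Note the exception: Sn has a higher electron affinity than P, contrary to the simple trend — adding an electron to P's half-filled np³ subshell costs electron-pairing energy.
Note the exception: Si has a higher electron affinity than P, contrary to the simple trend — adding an electron to P's half-filled 3p³ is unfavourable, so Si (3p²) has the more exothermic EA.
For reference (kJ/mol): Si 134, P 72, Ca 2, Sn 107.
So from highest to lowest: Si > Sn > P > Ca.

Si, Sn, P, Ca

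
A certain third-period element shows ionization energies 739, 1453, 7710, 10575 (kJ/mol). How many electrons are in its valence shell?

Look for the largest jump between consecutive ionization energies: IE3/IE2 ≈ 5.3, far larger than any earlier ratio.
That jump marks the point where a core electron is being removed. So the atom has 2 valence electrons.

2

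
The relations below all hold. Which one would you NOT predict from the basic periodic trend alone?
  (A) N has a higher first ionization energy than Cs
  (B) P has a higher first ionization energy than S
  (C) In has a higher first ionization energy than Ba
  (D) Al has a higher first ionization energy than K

(B)

The general trend: first ionization energy increases across a period and decreases down a group.
(A) N (period 2, group 15) vs Cs (period 6, group 1): the stated order agrees with the simple trend.
(B) P (period 3, group 15) vs S (period 3, group 16): the stated order contradicts the simple trend.
(C) In (period 5, group 13) vs Ba (period 6, group 2): the stated order agrees with the simple trend.
(D) Al (period 3, group 13) vs K (period 4, group 1): the stated order agrees with the simple trend.
The exception is (B): S (3p⁴) ionizes more easily than half-filled P (3p³) because the paired 3p electron in S is pushed out by e⁻–e⁻ repulsion.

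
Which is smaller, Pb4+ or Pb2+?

Both ions have Z = 82 protons, but Pb4+ has lost more electrons, so its remaining electrons feel a larger effective nuclear charge per electron and are pulled in more tightly.
Higher positive charge → smaller ion, so Pb2+ > Pb4+.

Pb4+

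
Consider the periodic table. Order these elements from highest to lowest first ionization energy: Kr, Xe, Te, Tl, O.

Kr, O, Xe, Te, Tl

IE₁ increases left→right with effective nuclear charge and decreases top→bottom as the valence shell moves farther out.
Here both period and group differ, so the two effects have to be weighed against each other.
Te > Tl: relative to Tl, both the across-period and down-group shifts push Te's first ionization energy up.
Xe > Te: Xe lies to the right of Te in period 5, so the across-period effect alone puts Xe higher.
O > Xe: period and group pull opposite ways; the down-group shift dominates (1314 vs 1170 kJ/mol).
Kr > O: the two effects oppose for this pair; the across-period effect wins (1351 vs 1314 kJ/mol).
Approximate values (kJ/mol): O 1314, Kr 1351, Te 869, Xe 1170, Tl 589.
So from highest to lowest: Kr > O > Xe > Te > Tl.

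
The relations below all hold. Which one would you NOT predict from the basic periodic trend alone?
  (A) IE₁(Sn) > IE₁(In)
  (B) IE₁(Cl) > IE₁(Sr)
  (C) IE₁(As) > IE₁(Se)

(C)

The general trend: first ionisation energy increases across a period and decreases down a group.
(A) Sn (period 5, group 14) vs In (period 5, group 13): the stated order agrees with the simple trend.
(B) Cl (period 3, group 17) vs Sr (period 5, group 2): the stated order agrees with the simple trend.
(C) As (period 4, group 15) vs Se (period 4, group 16): the stated order contradicts the simple trend.
The exception is (C): Se (4p⁴) ionizes more easily than half-filled As (4p³).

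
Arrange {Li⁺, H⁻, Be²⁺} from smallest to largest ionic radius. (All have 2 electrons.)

Be²⁺, Li⁺, H⁻

All of these have 2 electrons, so size is governed by nuclear charge alone: the more protons, the stronger the pull on the same electron cloud, and the smaller the ion.
Nuclear charges: Be²⁺ (Z=4), Li⁺ (Z=3), H⁻ (Z=1).
Smallest to largest: Be²⁺ < Li⁺ < H⁻.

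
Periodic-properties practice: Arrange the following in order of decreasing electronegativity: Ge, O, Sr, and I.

O, I, Ge, Sr

O is in period 2, group 16; Ge is in period 4, group 14; Sr is in period 5, group 2; I is in period 5, group 17.
Atoms toward the upper right of the periodic table pull bonding electrons most strongly.
Neither a single period nor a single group — weigh both effects.
Ge > Sr: relative to Sr, both the across-period and down-group shifts push Ge's electronegativity up.
I > Ge: the two effects oppose for this pair; the across-period effect wins (2.66 vs 2.01).
O > I: the two effects oppose for this pair; the down-group effect wins (3.44 vs 2.66).
Approximate values (Pauling): O 3.44, Ge 2.01, Sr 0.95, I 2.66.
So from highest to lowest: O > I > Ge > Sr.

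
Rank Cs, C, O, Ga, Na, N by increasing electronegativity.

Cs, Na, Ga, C, N, O

C is in period 2, group 14; N is in period 2, group 15; O is in period 2, group 16; Na is in period 3, group 1; Ga is in period 4, group 13; Cs is in period 6, group 1.
Atoms toward the upper right of the periodic table pull bonding electrons most strongly.
Here both period and group differ, so the two effects have to be weighed against each other.
Na > Cs: they share group 1; the group trend gives Na the larger value.
Ga > Na: the two effects oppose for this pair; the across-period effect wins (1.81 vs 0.93).
C > Ga: relative to Ga, both the across-period and down-group shifts push C's electronegativity up.
N > C: N lies to the right of C in period 2, so the across-period effect alone puts N higher.
O > N: both are in period 2; the period trend gives O the larger value.
Tabulated electronegativity (Pauling): C 2.55, N 3.04, O 3.44, Na 0.93, Ga 1.81, Cs 0.79.
So from lowest to highest: Cs < Na < Ga < C < N < O.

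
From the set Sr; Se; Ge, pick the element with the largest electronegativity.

Se

Ge is in period 4, group 14; Se is in period 4, group 16; Sr is in period 5, group 2.
EN rises left→right (higher Z_eff, smaller atoms) and falls top→bottom (larger, more shielded atoms).
Here both period and group differ, so the two effects have to be weighed against each other.
Ge > Sr: relative to Sr, both the across-period and down-group shifts push Ge's electronegativity up.
Se > Ge: both are in period 4; the period trend gives Se the larger value.
Tabulated electronegativity (Pauling): Ge 2.01, Se 2.55, Sr 0.95.
The largest electronegativity among these belongs to Se.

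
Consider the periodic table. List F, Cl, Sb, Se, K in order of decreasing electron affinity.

Cl > F > Se > Sb > K

F is in period 2, group 17; Cl is in period 3, group 17; K is in period 4, group 1; Se is in period 4, group 16; Sb is in period 5, group 15.
Adding an electron releases more energy for atoms nearer the top right (short of the noble gases).
These span different periods and groups, so the two trends combine.
Sb > K: period and group pull opposite ways; the across-period shift dominates (103 vs 48 kJ/mol).
Se > Sb: both effects reinforce here, so Se is clearly the higher of the two.
F > Se: relative to Se, both the across-period and down-group shifts push F's electron affinity up.
Cl > F: this pair runs against the simple trend — see the exception note.
Note the exception: Cl has a higher electron affinity than F, contrary to the simple trend — F's small 2p subshell makes the incoming electron feel strong e⁻–e⁻ repulsion, so Cl actually releases more energy on gaining an electron.
Approximate values (kJ/mol): F 328, Cl 349, K 48, Se 195, Sb 103.
So from highest to lowest: Cl > F > Se > Sb > K.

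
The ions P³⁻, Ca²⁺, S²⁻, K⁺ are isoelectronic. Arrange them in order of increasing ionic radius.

Ca²⁺, K⁺, S²⁻, P³⁻

All of these have 18 electrons, so size is governed by nuclear charge alone: the more protons, the stronger the pull on the same electron cloud, and the smaller the ion.
Nuclear charges: Ca²⁺ (Z=20), K⁺ (Z=19), S²⁻ (Z=16), P³⁻ (Z=15).
Smallest to largest: Ca²⁺ < K⁺ < S²⁻ < P³⁻.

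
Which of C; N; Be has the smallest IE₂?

Be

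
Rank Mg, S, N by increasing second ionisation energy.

After 1 electron has been removed, what remains? Mg⁺ still has 1 valence electron; S⁺ still has 5 valence electrons; N⁺ still has 4 valence electrons.
All are still removing valence electrons, so compare the +1 ions as you would atoms: IE_2 generally rises across a period (higher Z_eff) and falls down a group (larger shell), subject to the usual subshell exceptions.
Valence configurations: Mg⁺ [Ne]3s¹, S⁺ [Ne]3s²3p³, N⁺ [He]2s²2p².
The numbers (kJ/mol): Mg 1451, S 2252, N 2856.
So the second ionization energies run Mg < S < N.

Mg < S < N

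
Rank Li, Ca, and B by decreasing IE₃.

Li > Ca > B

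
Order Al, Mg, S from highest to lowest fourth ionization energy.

Al, Mg, S

After 3 electrons have been removed, what remains? Al³⁺ is the bare [Ne] core; Mg³⁺ is already 1 electron into the core; S³⁺ still has 3 valence electrons.
Breaking into a closed-shell core is much more expensive than removing a leftover valence electron — Mg and Al have the largest IE_4 here.
Tabulated IE_4 (kJ/mol): Al 11577, Mg 10543, S 4556.
So the fourth ionization energies run S < Mg < Al.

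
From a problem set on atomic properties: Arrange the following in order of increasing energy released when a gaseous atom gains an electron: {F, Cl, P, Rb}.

Rb < P < F < Cl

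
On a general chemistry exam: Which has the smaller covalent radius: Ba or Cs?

Cs is in period 6, group 1; Ba is in period 6, group 2.
Across a period the added protons contract the valence shell; down a group each new principal shell makes the atom larger.
All lie in period 6, so atomic radius increases right to left.
So Ba has the smaller covalent radius (Ba < Cs).

Ba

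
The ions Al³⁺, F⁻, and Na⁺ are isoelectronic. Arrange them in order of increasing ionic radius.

All of these have 10 electrons, so size is governed by nuclear charge alone: the more protons, the stronger the pull on the same electron cloud, and the smaller the ion.
Nuclear charges: Al³⁺ (Z=13), Na⁺ (Z=11), F⁻ (Z=9).
Smallest to largest: Al³⁺ < Na⁺ < F⁻.

Al³⁺, Na⁺, F⁻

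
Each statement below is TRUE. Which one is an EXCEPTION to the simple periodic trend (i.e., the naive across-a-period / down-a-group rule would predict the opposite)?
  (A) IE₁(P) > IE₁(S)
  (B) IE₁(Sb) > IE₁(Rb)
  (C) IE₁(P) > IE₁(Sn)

The general trend: IE₁ increases across a period and decreases down a group.
(A) P (period 3, group 15) vs S (period 3, group 16): the stated order contradicts the simple trend.
(B) Sb (period 5, group 15) vs Rb (period 5, group 1): the stated order agrees with the simple trend.
(C) P (period 3, group 15) vs Sn (period 5, group 14): the stated order agrees with the simple trend.
The exception is (A): S (3p⁴) ionizes more easily than half-filled P (3p³) because the paired 3p electron in S is pushed out by e⁻–e⁻ repulsion.

(A)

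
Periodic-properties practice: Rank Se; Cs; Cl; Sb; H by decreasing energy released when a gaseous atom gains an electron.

H is in period 1, group 1; Cl is in period 3, group 17; Se is in period 4, group 16; Sb is in period 5, group 15; Cs is in period 6, group 1.
Electron affinity generally becomes more exothermic across a period toward the halogens and less exothermic down a group.
Here both period and group differ, so the two effects have to be weighed against each other.
H > Cs: H sits above Cs in group 1, so the down-group effect alone puts H higher.
Sb > H: the two effects oppose for this pair; the across-period effect wins (103 vs 73 kJ/mol).
Se > Sb: both effects reinforce here, so Se is clearly the higher of the two.
Cl > Se: relative to Se, both the across-period and down-group shifts push Cl's electron affinity up.
Approximate values (kJ/mol): H 73, Cl 349, Se 195, Sb 103, Cs 46.
So from highest to lowest: Cl > Se > Sb > H > Cs.

Cl, Se, Sb, H, Cs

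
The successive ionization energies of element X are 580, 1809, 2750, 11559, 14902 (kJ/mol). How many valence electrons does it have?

3

Look for the largest jump between consecutive ionization energies: IE4/IE3 ≈ 4.2, far larger than any earlier ratio.
That jump marks the point where a core electron is being removed. So the atom has 3 valence electrons.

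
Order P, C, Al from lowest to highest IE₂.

Al < P < C

IE_2 is the cost of taking one more electron from the +1 cation: P⁺ still has 4 valence electrons; C⁺ still has 3 valence electrons; Al⁺ still has 2 valence electrons.
All are still removing valence electrons, so compare the +1 ions as you would atoms: IE_2 generally rises across a period (higher Z_eff) and falls down a group (larger shell), subject to the usual subshell exceptions.
Valence configurations: P⁺ [Ne]3s²3p², C⁺ [He]2s²2p¹, Al⁺ [Ne]3s².
The numbers (kJ/mol): P 1907, C 2353, Al 1817.
Overall IE_2 order: Al < P < C.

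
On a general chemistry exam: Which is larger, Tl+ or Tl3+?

Tl+

Both ions have Z = 81 protons, but Tl3+ has lost more electrons, so its remaining electrons feel a larger effective nuclear charge per electron and are pulled in more tightly.
Higher positive charge → smaller ion, so Tl+ > Tl3+.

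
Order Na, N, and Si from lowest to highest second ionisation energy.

IE_2 is the cost of taking one more electron from the +1 cation: Na⁺ is the bare [Ne] core; N⁺ still has 4 valence electrons; Si⁺ still has 3 valence electrons.
Core electrons are held far more tightly than valence electrons, so Na tops the IE_2 order.
Valence configurations: N⁺ [He]2s²2p², Si⁺ [Ne]3s²3p¹.
Approximate IE_2 values (kJ/mol): Na 4562, N 2856, Si 1577.
Putting it together, IE_2: Si < N < Na.

Si, N, Na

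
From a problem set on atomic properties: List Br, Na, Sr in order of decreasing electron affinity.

Br, Na, Sr

EA tends to increase across a period and decrease down a group, though the pattern is less regular than for IE or radius.
Neither a single period nor a single group — weigh both effects.
Na > Sr: period and group pull opposite ways; the down-group shift dominates (53 vs 5 kJ/mol).
Br > Na: the two effects oppose for this pair; the across-period effect wins (325 vs 53 kJ/mol).
Approximate values (kJ/mol): Na 53, Br 325, Sr 5.
So from highest to lowest: Br > Na > Sr.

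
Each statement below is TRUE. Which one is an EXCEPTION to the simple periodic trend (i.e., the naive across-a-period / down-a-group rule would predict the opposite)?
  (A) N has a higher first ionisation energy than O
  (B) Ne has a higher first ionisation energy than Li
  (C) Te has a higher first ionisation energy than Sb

The general trend: first ionisation energy increases across a period and decreases down a group.
(A) N (period 2, group 15) vs O (period 2, group 16): the stated order contradicts the simple trend.
(B) Ne (period 2, group 18) vs Li (period 2, group 1): the stated order agrees with the simple trend.
(C) Te (period 5, group 16) vs Sb (period 5, group 15): the stated order agrees with the simple trend.
The exception is (A): pairing an electron in O's 2p⁴ costs repulsion energy, so O ionizes more easily than half-filled N (2p³).

(A)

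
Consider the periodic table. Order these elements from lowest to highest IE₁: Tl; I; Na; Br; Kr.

Na is in period 3, group 1; Br is in period 4, group 17; Kr is in period 4, group 18; I is in period 5, group 17; Tl is in period 6, group 13.
First ionization energy rises across a period (greater Z_eff holds electrons more tightly) and falls down a group (valence electrons are farther from the nucleus).
Here both period and group differ, so the two effects have to be weighed against each other.
Tl > Na: the two effects oppose for this pair; the across-period effect wins (589 vs 496 kJ/mol).
I > Tl: relative to Tl, both the across-period and down-group shifts push I's first ionization energy up.
Br > I: they share group 17; the group trend gives Br the larger value.
Kr > Br: Kr lies to the right of Br in period 4, so the across-period effect alone puts Kr higher.
Tabulated first ionization energy (kJ/mol): Na 496, Br 1140, Kr 1351, I 1008, Tl 589.
So from lowest to highest: Na < Tl < I < Br < Kr.

Na < Tl < I < Br < Kr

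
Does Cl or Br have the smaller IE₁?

Cl is in period 3, group 17; Br is in period 4, group 17.
IE₁ increases left→right with effective nuclear charge and decreases top→bottom as the valence shell moves farther out.
All are in group 17, so first ionization energy increases up the group.
So Br has the smaller IE₁ (Br < Cl).

Br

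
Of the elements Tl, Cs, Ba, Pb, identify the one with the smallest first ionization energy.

Cs is in period 6, group 1; Ba is in period 6, group 2; Tl is in period 6, group 13; Pb is in period 6, group 14.
Removing the outermost electron gets harder across a period and easier down a group.
All lie in period 6, so first ionization energy increases left to right.
The smallest first ionization energy among these belongs to Cs.

Cs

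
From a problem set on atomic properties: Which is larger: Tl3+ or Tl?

Tl

Forming Tl3+ removes 3 electrons from Tl. Fewer electrons for the same nuclear charge means less shielding and a higher Z_eff on the remaining electrons, and for main-group metals the entire outer shell is lost.
A cation is smaller than its parent atom: Tl3+ < Tl.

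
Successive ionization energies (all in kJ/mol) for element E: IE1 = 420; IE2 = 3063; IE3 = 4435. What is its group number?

Look for the largest jump between consecutive ionization energies: IE2/IE1 ≈ 7.3, far larger than any earlier ratio.
That jump marks the point where a core electron is being removed. So the atom has 1 valence electron.
A main-group element with 1 valence electron is in group 1.

Group 1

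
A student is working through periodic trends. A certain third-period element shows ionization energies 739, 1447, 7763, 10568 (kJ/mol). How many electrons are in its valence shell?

Look for the largest jump between consecutive ionization energies: IE3/IE2 ≈ 5.4, far larger than any earlier ratio.
That jump marks the point where a core electron is being removed. So the atom has 2 valence electrons.

2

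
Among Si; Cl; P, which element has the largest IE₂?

IE_2 is the cost of taking one more electron from the +1 cation: Si⁺ still has 3 valence electrons; Cl⁺ still has 6 valence electrons; P⁺ still has 4 valence electrons.
All are still removing valence electrons, so compare the +1 ions as you would atoms: IE_2 generally rises across a period (higher Z_eff) and falls down a group (larger shell), subject to the usual subshell exceptions.
Valence configurations: Si⁺ [Ne]3s²3p¹, Cl⁺ [Ne]3s²3p⁴, P⁺ [Ne]3s²3p².
The numbers (kJ/mol): Si 1577, Cl 2298, P 1907.
Putting it together, IE_2: Si < P < Cl.

Cl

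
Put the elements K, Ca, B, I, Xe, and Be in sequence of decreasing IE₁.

Xe > I > Be > B > Ca > K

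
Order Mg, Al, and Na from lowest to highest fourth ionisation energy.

The fourth ionization energy removes an electron from the +3 ion. For each element: Mg³⁺ is already 1 electron into the core; Al³⁺ is the bare [Ne] core; Na³⁺ is already 2 electrons into the core.
All of these are removing an electron from a noble-gas core or deeper; the smaller core (lower principal quantum number) is held far more tightly, and within a period the higher nuclear charge binds the same core more tightly.
Approximate IE_4 values (kJ/mol): Mg 10543, Al 11577, Na 9543.
So the fourth ionization energies run Na < Mg < Al.

Na < Mg < Al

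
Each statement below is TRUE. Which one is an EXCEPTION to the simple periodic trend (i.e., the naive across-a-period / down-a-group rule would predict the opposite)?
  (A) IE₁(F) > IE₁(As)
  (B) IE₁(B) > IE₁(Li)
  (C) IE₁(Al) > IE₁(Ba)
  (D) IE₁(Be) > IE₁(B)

The general trend: IE₁ increases across a period and decreases down a group.
(A) F (period 2, group 17) vs As (period 4, group 15): the stated order agrees with the simple trend.
(B) B (period 2, group 13) vs Li (period 2, group 1): the stated order agrees with the simple trend.
(C) Al (period 3, group 13) vs Ba (period 6, group 2): the stated order agrees with the simple trend.
(D) Be (period 2, group 2) vs B (period 2, group 13): the stated order contradicts the simple trend.
The exception is (D): removing B's lone 2p electron is easier than breaking Be's filled 2s².

(D)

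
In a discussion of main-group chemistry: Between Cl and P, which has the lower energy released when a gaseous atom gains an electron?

P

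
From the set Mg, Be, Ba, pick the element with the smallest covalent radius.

Be

Be is in period 2, group 2; Mg is in period 3, group 2; Ba is in period 6, group 2.
Moving right in a period, electrons are added to the same shell under a stronger nuclear pull, so atoms get smaller; moving down, a new shell is opened and atoms get larger.
All are in group 2, so atomic radius increases down the group.
The smallest covalent radius among these belongs to Be.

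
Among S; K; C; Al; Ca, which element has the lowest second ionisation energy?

After 1 electron has been removed, what remains? S⁺ still has 5 valence electrons; K⁺ is the bare [Ar] core; C⁺ still has 3 valence electrons; Al⁺ still has 2 valence electrons; Ca⁺ still has 1 valence electron.
Breaking into a closed-shell core is much more expensive than removing a leftover valence electron — K has the largest IE_2 here.
Valence configurations: S⁺ [Ne]3s²3p³, C⁺ [He]2s²2p¹, Al⁺ [Ne]3s², Ca⁺ [Ar]4s¹.
Approximate IE_2 values (kJ/mol): S 2252, K 3052, C 2353, Al 1817, Ca 1145.
Hence IE_2: Ca < Al < S < C < K.

Ca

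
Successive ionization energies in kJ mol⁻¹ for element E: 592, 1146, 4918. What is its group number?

Look for the largest jump between consecutive ionization energies: IE3/IE2 ≈ 4.3, far larger than any earlier ratio.
That jump marks the point where a core electron is being removed. So the atom has 2 valence electrons.
A main-group element with 2 valence electrons is in group 2.

Group 2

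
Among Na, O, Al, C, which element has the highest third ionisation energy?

IE_3 is the cost of taking one more electron from the +2 cation: Na²⁺ is already 1 electron into the core; O²⁺ still has 4 valence electrons; Al²⁺ still has 1 valence electron; C²⁺ still has 2 valence electrons.
Core electrons are held far more tightly than valence electrons, so Na tops the IE_3 order.
Valence configurations: O²⁺ [He]2s²2p², Al²⁺ [Ne]3s¹, C²⁺ [He]2s².
Tabulated IE_3 (kJ/mol): Na 6910, O 5300, Al 2745, C 4620.
So the third ionization energies run Al < C < O < Na.

Na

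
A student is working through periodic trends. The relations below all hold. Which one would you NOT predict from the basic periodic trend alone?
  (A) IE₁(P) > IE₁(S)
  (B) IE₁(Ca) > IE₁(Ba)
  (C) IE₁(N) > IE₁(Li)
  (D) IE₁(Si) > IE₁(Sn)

The general trend: first ionization energy increases across a period and decreases down a group.
(A) P (period 3, group 15) vs S (period 3, group 16): the stated order contradicts the simple trend.
(B) Ca (period 4, group 2) vs Ba (period 6, group 2): the stated order agrees with the simple trend.
(C) N (period 2, group 15) vs Li (period 2, group 1): the stated order agrees with the simple trend.
(D) Si (period 3, group 14) vs Sn (period 5, group 14): the stated order agrees with the simple trend.
The exception is (A): S (3p⁴) ionizes more easily than half-filled P (3p³) because the paired 3p electron in S is pushed out by e⁻–e⁻ repulsion.

(A)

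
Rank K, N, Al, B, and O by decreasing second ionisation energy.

The second ionization energy removes an electron from the +1 ion. For each element: K⁺ is the bare [Ar] core; N⁺ still has 4 valence electrons; Al⁺ still has 2 valence electrons; B⁺ still has 2 valence electrons; O⁺ still has 5 valence electrons.
Usually core removal costs more than valence removal, but here the competition is close: a tightly held n=2 valence electron can cost more to remove than an n=3 core electron, so the actual values have to decide it.
Valence configurations: N⁺ [He]2s²2p², Al⁺ [Ne]3s², B⁺ [He]2s², O⁺ [He]2s²2p³.
Approximate IE_2 values (kJ/mol): K 3052, N 2856, Al 1817, B 2427, O 3388.
Hence IE_2: Al < B < N < K < O.

O > K > N > B > Al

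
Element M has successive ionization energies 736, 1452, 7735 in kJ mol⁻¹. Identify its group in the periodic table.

Group 2

Look for the largest jump between consecutive ionization energies: IE3/IE2 ≈ 5.3, far larger than any earlier ratio.
That jump marks the point where a core electron is being removed. So the atom has 2 valence electrons.
A main-group element with 2 valence electrons is in group 2.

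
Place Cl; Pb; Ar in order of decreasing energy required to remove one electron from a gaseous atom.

Ar > Cl > Pb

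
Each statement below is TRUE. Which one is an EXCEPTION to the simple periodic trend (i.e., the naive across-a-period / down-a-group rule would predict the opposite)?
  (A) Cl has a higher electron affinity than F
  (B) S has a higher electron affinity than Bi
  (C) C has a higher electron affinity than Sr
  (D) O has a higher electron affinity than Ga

(A)

The general trend: electron affinity increases across a period and decreases down a group.
(A) Cl (period 3, group 17) vs F (period 2, group 17): the stated order contradicts the simple trend.
(B) S (period 3, group 16) vs Bi (period 6, group 15): the stated order agrees with the simple trend.
(C) C (period 2, group 14) vs Sr (period 5, group 2): the stated order agrees with the simple trend.
(D) O (period 2, group 16) vs Ga (period 4, group 13): the stated order agrees with the simple trend.
The exception is (A): F's small 2p subshell makes the incoming electron feel strong e⁻–e⁻ repulsion, so Cl actually releases more energy on gaining an electron.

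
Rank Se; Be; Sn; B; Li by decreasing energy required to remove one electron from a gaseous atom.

Se, Be, B, Sn, Li

Li is in period 2, group 1; Be is in period 2, group 2; B is in period 2, group 13; Se is in period 4, group 16; Sn is in period 5, group 14.
IE₁ increases left→right with effective nuclear charge and decreases top→bottom as the valence shell moves farther out.
Here both period and group differ, so the two effects have to be weighed against each other.
Sn > Li: the two effects oppose for this pair; the across-period effect wins (709 vs 520 kJ/mol).
B > Sn: the two effects oppose for this pair; the down-group effect wins (801 vs 709 kJ/mol).
Be > B: this pair runs against the simple trend — see the exception note.
Se > Be: the two effects oppose for this pair; the across-period effect wins (941 vs 900 kJ/mol).
Note the exception: Be has a higher first ionization energy than B, contrary to the simple trend — removing B's lone 2p electron is easier than breaking Be's filled 2s².
Tabulated first ionization energy (kJ/mol): Li 520, Be 900, B 801, Se 941, Sn 709.
So from highest to lowest: Se > Be > B > Sn > Li.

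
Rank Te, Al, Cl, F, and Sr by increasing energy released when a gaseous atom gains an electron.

Sr < Al < Te < F < Cl

F is in period 2, group 17; Al is in period 3, group 13; Cl is in period 3, group 17; Sr is in period 5, group 2; Te is in period 5, group 16.
Electron affinity generally becomes more exothermic across a period toward the halogens and less exothermic down a group.
Here both period and group differ, so the two effects have to be weighed against each other.
Al > Sr: both effects reinforce here, so Al is clearly the higher of the two.
Te > Al: the two effects oppose for this pair; the across-period effect wins (190 vs 42 kJ/mol).
F > Te: both effects reinforce here, so F is clearly the higher of the two.
Cl > F: this pair runs against the simple trend — see the exception note.
Note the exception: Cl has a higher electron affinity than F, contrary to the simple trend — F's small 2p subshell makes the incoming electron feel strong e⁻–e⁻ repulsion, so Cl actually releases more energy on gaining an electron.
Approximate values (kJ/mol): F 328, Al 42, Cl 349, Sr 5, Te 190.
So from lowest to highest: Sr < Al < Te < F < Cl.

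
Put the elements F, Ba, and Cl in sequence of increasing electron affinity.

Ba < F < Cl

F is in period 2, group 17; Cl is in period 3, group 17; Ba is in period 6, group 2.
Electron affinity generally becomes more exothermic across a period toward the halogens and less exothermic down a group.
Neither a single period nor a single group — weigh both effects.
F > Ba: both effects reinforce here, so F is clearly the higher of the two.
Cl > F: this pair runs against the simple trend — see the exception note.
Note the exception: Cl has a higher electron affinity than F, contrary to the simple trend — F's small 2p subshell makes the incoming electron feel strong e⁻–e⁻ repulsion, so Cl actually releases more energy on gaining an electron.
Tabulated electron affinity (kJ/mol): F 328, Cl 349, Ba 14.
So from lowest to highest: Ba < F < Cl.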